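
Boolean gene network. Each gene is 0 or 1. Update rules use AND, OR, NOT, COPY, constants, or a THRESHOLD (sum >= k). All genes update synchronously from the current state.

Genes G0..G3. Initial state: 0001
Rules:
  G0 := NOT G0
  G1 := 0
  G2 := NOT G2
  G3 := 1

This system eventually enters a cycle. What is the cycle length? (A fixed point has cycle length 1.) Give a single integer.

Step 0: 0001
Step 1: G0=NOT G0=NOT 0=1 G1=0(const) G2=NOT G2=NOT 0=1 G3=1(const) -> 1011
Step 2: G0=NOT G0=NOT 1=0 G1=0(const) G2=NOT G2=NOT 1=0 G3=1(const) -> 0001
State from step 2 equals state from step 0 -> cycle length 2

Answer: 2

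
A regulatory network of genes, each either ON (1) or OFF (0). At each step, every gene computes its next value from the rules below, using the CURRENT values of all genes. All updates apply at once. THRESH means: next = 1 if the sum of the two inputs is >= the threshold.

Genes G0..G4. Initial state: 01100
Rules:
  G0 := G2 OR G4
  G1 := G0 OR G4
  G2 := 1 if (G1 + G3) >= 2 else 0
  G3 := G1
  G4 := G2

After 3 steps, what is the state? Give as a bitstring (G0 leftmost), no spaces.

Step 1: G0=G2|G4=1|0=1 G1=G0|G4=0|0=0 G2=(1+0>=2)=0 G3=G1=1 G4=G2=1 -> 10011
Step 2: G0=G2|G4=0|1=1 G1=G0|G4=1|1=1 G2=(0+1>=2)=0 G3=G1=0 G4=G2=0 -> 11000
Step 3: G0=G2|G4=0|0=0 G1=G0|G4=1|0=1 G2=(1+0>=2)=0 G3=G1=1 G4=G2=0 -> 01010

01010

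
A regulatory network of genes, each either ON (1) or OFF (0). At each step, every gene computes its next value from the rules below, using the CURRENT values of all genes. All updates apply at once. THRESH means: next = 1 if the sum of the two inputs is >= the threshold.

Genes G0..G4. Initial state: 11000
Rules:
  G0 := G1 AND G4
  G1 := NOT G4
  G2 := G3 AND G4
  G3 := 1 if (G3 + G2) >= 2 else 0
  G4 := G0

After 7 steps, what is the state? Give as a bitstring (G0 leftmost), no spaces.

Step 1: G0=G1&G4=1&0=0 G1=NOT G4=NOT 0=1 G2=G3&G4=0&0=0 G3=(0+0>=2)=0 G4=G0=1 -> 01001
Step 2: G0=G1&G4=1&1=1 G1=NOT G4=NOT 1=0 G2=G3&G4=0&1=0 G3=(0+0>=2)=0 G4=G0=0 -> 10000
Step 3: G0=G1&G4=0&0=0 G1=NOT G4=NOT 0=1 G2=G3&G4=0&0=0 G3=(0+0>=2)=0 G4=G0=1 -> 01001
Step 4: G0=G1&G4=1&1=1 G1=NOT G4=NOT 1=0 G2=G3&G4=0&1=0 G3=(0+0>=2)=0 G4=G0=0 -> 10000
Step 5: G0=G1&G4=0&0=0 G1=NOT G4=NOT 0=1 G2=G3&G4=0&0=0 G3=(0+0>=2)=0 G4=G0=1 -> 01001
Step 6: G0=G1&G4=1&1=1 G1=NOT G4=NOT 1=0 G2=G3&G4=0&1=0 G3=(0+0>=2)=0 G4=G0=0 -> 10000
Step 7: G0=G1&G4=0&0=0 G1=NOT G4=NOT 0=1 G2=G3&G4=0&0=0 G3=(0+0>=2)=0 G4=G0=1 -> 01001

01001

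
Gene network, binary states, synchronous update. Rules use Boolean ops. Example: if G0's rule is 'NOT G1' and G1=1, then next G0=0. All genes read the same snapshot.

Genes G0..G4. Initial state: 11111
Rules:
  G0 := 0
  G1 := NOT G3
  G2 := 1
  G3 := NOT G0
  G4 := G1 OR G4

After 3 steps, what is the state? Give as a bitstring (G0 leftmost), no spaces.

Step 1: G0=0(const) G1=NOT G3=NOT 1=0 G2=1(const) G3=NOT G0=NOT 1=0 G4=G1|G4=1|1=1 -> 00101
Step 2: G0=0(const) G1=NOT G3=NOT 0=1 G2=1(const) G3=NOT G0=NOT 0=1 G4=G1|G4=0|1=1 -> 01111
Step 3: G0=0(const) G1=NOT G3=NOT 1=0 G2=1(const) G3=NOT G0=NOT 0=1 G4=G1|G4=1|1=1 -> 00111

00111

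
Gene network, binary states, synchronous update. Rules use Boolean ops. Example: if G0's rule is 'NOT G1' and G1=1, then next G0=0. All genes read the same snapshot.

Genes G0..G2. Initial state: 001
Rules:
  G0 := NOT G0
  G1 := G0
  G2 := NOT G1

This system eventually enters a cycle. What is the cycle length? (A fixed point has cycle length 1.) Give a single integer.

Answer: 2

Derivation:
Step 0: 001
Step 1: G0=NOT G0=NOT 0=1 G1=G0=0 G2=NOT G1=NOT 0=1 -> 101
Step 2: G0=NOT G0=NOT 1=0 G1=G0=1 G2=NOT G1=NOT 0=1 -> 011
Step 3: G0=NOT G0=NOT 0=1 G1=G0=0 G2=NOT G1=NOT 1=0 -> 100
Step 4: G0=NOT G0=NOT 1=0 G1=G0=1 G2=NOT G1=NOT 0=1 -> 011
State from step 4 equals state from step 2 -> cycle length 2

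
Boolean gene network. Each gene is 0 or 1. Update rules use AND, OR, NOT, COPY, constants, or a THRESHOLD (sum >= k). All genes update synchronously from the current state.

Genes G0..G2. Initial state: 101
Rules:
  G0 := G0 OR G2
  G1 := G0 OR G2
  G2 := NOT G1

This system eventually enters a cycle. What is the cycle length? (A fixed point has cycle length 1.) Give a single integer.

Step 0: 101
Step 1: G0=G0|G2=1|1=1 G1=G0|G2=1|1=1 G2=NOT G1=NOT 0=1 -> 111
Step 2: G0=G0|G2=1|1=1 G1=G0|G2=1|1=1 G2=NOT G1=NOT 1=0 -> 110
Step 3: G0=G0|G2=1|0=1 G1=G0|G2=1|0=1 G2=NOT G1=NOT 1=0 -> 110
State from step 3 equals state from step 2 -> cycle length 1

Answer: 1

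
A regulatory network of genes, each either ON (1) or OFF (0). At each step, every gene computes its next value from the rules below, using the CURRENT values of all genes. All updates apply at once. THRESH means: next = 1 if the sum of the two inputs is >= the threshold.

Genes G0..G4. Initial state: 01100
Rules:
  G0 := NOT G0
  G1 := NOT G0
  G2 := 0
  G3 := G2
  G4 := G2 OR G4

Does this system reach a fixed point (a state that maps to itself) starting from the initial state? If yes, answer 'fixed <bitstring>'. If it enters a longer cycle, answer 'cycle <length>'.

Step 0: 01100
Step 1: G0=NOT G0=NOT 0=1 G1=NOT G0=NOT 0=1 G2=0(const) G3=G2=1 G4=G2|G4=1|0=1 -> 11011
Step 2: G0=NOT G0=NOT 1=0 G1=NOT G0=NOT 1=0 G2=0(const) G3=G2=0 G4=G2|G4=0|1=1 -> 00001
Step 3: G0=NOT G0=NOT 0=1 G1=NOT G0=NOT 0=1 G2=0(const) G3=G2=0 G4=G2|G4=0|1=1 -> 11001
Step 4: G0=NOT G0=NOT 1=0 G1=NOT G0=NOT 1=0 G2=0(const) G3=G2=0 G4=G2|G4=0|1=1 -> 00001
Cycle of length 2 starting at step 2 -> no fixed point

Answer: cycle 2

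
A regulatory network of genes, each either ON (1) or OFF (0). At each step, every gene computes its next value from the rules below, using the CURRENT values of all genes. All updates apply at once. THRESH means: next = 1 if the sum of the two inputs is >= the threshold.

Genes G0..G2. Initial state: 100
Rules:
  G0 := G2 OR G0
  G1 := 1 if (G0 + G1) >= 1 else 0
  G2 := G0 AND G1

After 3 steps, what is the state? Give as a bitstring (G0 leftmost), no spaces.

Step 1: G0=G2|G0=0|1=1 G1=(1+0>=1)=1 G2=G0&G1=1&0=0 -> 110
Step 2: G0=G2|G0=0|1=1 G1=(1+1>=1)=1 G2=G0&G1=1&1=1 -> 111
Step 3: G0=G2|G0=1|1=1 G1=(1+1>=1)=1 G2=G0&G1=1&1=1 -> 111

111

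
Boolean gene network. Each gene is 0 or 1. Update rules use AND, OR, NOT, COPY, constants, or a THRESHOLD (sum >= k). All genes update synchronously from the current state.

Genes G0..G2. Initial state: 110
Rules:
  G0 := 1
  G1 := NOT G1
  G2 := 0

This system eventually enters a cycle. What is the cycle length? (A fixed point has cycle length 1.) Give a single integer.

Answer: 2

Derivation:
Step 0: 110
Step 1: G0=1(const) G1=NOT G1=NOT 1=0 G2=0(const) -> 100
Step 2: G0=1(const) G1=NOT G1=NOT 0=1 G2=0(const) -> 110
State from step 2 equals state from step 0 -> cycle length 2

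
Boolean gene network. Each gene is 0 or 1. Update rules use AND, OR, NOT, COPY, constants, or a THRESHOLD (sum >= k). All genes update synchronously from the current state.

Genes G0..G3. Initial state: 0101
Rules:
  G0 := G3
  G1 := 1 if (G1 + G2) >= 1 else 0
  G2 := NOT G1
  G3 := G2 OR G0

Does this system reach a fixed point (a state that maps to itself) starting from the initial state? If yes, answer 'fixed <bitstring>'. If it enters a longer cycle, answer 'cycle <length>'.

Answer: cycle 2

Derivation:
Step 0: 0101
Step 1: G0=G3=1 G1=(1+0>=1)=1 G2=NOT G1=NOT 1=0 G3=G2|G0=0|0=0 -> 1100
Step 2: G0=G3=0 G1=(1+0>=1)=1 G2=NOT G1=NOT 1=0 G3=G2|G0=0|1=1 -> 0101
Cycle of length 2 starting at step 0 -> no fixed point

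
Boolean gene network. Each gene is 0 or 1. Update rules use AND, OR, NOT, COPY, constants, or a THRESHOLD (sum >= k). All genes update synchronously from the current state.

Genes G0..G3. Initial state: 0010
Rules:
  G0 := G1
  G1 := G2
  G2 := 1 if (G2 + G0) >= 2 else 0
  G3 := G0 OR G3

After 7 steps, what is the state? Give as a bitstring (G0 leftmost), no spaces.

Step 1: G0=G1=0 G1=G2=1 G2=(1+0>=2)=0 G3=G0|G3=0|0=0 -> 0100
Step 2: G0=G1=1 G1=G2=0 G2=(0+0>=2)=0 G3=G0|G3=0|0=0 -> 1000
Step 3: G0=G1=0 G1=G2=0 G2=(0+1>=2)=0 G3=G0|G3=1|0=1 -> 0001
Step 4: G0=G1=0 G1=G2=0 G2=(0+0>=2)=0 G3=G0|G3=0|1=1 -> 0001
Step 5: G0=G1=0 G1=G2=0 G2=(0+0>=2)=0 G3=G0|G3=0|1=1 -> 0001
Step 6: G0=G1=0 G1=G2=0 G2=(0+0>=2)=0 G3=G0|G3=0|1=1 -> 0001
Step 7: G0=G1=0 G1=G2=0 G2=(0+0>=2)=0 G3=G0|G3=0|1=1 -> 0001

0001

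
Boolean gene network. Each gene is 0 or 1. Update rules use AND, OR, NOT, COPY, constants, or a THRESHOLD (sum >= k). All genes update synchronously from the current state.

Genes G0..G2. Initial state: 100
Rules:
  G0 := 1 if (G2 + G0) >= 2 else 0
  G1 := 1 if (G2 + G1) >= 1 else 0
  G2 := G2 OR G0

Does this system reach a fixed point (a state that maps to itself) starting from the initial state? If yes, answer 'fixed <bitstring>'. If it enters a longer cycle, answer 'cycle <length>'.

Step 0: 100
Step 1: G0=(0+1>=2)=0 G1=(0+0>=1)=0 G2=G2|G0=0|1=1 -> 001
Step 2: G0=(1+0>=2)=0 G1=(1+0>=1)=1 G2=G2|G0=1|0=1 -> 011
Step 3: G0=(1+0>=2)=0 G1=(1+1>=1)=1 G2=G2|G0=1|0=1 -> 011
Fixed point reached at step 2: 011

Answer: fixed 011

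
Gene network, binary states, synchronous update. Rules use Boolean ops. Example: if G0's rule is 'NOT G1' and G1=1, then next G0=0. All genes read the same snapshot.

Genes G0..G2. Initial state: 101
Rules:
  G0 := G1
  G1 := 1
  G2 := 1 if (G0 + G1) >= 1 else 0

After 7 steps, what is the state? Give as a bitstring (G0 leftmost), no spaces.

Step 1: G0=G1=0 G1=1(const) G2=(1+0>=1)=1 -> 011
Step 2: G0=G1=1 G1=1(const) G2=(0+1>=1)=1 -> 111
Step 3: G0=G1=1 G1=1(const) G2=(1+1>=1)=1 -> 111
Step 4: G0=G1=1 G1=1(const) G2=(1+1>=1)=1 -> 111
Step 5: G0=G1=1 G1=1(const) G2=(1+1>=1)=1 -> 111
Step 6: G0=G1=1 G1=1(const) G2=(1+1>=1)=1 -> 111
Step 7: G0=G1=1 G1=1(const) G2=(1+1>=1)=1 -> 111

111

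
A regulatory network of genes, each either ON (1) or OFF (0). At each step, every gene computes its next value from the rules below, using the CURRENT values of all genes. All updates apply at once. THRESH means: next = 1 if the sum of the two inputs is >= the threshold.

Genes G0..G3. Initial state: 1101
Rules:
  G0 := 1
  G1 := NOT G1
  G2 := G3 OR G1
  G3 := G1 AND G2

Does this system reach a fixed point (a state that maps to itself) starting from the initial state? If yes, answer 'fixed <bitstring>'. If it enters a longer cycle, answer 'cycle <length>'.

Answer: cycle 2

Derivation:
Step 0: 1101
Step 1: G0=1(const) G1=NOT G1=NOT 1=0 G2=G3|G1=1|1=1 G3=G1&G2=1&0=0 -> 1010
Step 2: G0=1(const) G1=NOT G1=NOT 0=1 G2=G3|G1=0|0=0 G3=G1&G2=0&1=0 -> 1100
Step 3: G0=1(const) G1=NOT G1=NOT 1=0 G2=G3|G1=0|1=1 G3=G1&G2=1&0=0 -> 1010
Cycle of length 2 starting at step 1 -> no fixed point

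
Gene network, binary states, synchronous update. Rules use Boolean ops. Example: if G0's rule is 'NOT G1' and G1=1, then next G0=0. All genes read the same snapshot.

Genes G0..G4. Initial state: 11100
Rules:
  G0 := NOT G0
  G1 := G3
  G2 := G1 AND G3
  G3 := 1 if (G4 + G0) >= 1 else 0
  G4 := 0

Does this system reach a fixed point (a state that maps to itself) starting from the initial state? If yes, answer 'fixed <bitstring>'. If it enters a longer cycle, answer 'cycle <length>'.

Step 0: 11100
Step 1: G0=NOT G0=NOT 1=0 G1=G3=0 G2=G1&G3=1&0=0 G3=(0+1>=1)=1 G4=0(const) -> 00010
Step 2: G0=NOT G0=NOT 0=1 G1=G3=1 G2=G1&G3=0&1=0 G3=(0+0>=1)=0 G4=0(const) -> 11000
Step 3: G0=NOT G0=NOT 1=0 G1=G3=0 G2=G1&G3=1&0=0 G3=(0+1>=1)=1 G4=0(const) -> 00010
Cycle of length 2 starting at step 1 -> no fixed point

Answer: cycle 2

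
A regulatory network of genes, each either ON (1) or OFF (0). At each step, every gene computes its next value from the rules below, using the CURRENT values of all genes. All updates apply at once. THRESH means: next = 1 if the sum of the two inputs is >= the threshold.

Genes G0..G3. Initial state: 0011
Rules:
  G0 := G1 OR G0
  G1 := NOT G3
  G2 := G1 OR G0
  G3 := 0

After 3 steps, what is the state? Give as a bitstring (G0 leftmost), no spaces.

Step 1: G0=G1|G0=0|0=0 G1=NOT G3=NOT 1=0 G2=G1|G0=0|0=0 G3=0(const) -> 0000
Step 2: G0=G1|G0=0|0=0 G1=NOT G3=NOT 0=1 G2=G1|G0=0|0=0 G3=0(const) -> 0100
Step 3: G0=G1|G0=1|0=1 G1=NOT G3=NOT 0=1 G2=G1|G0=1|0=1 G3=0(const) -> 1110

1110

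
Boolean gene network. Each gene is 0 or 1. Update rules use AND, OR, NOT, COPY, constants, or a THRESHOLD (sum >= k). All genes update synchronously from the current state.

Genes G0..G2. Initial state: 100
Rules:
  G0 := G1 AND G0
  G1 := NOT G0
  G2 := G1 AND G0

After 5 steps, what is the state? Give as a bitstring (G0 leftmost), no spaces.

Step 1: G0=G1&G0=0&1=0 G1=NOT G0=NOT 1=0 G2=G1&G0=0&1=0 -> 000
Step 2: G0=G1&G0=0&0=0 G1=NOT G0=NOT 0=1 G2=G1&G0=0&0=0 -> 010
Step 3: G0=G1&G0=1&0=0 G1=NOT G0=NOT 0=1 G2=G1&G0=1&0=0 -> 010
Step 4: G0=G1&G0=1&0=0 G1=NOT G0=NOT 0=1 G2=G1&G0=1&0=0 -> 010
Step 5: G0=G1&G0=1&0=0 G1=NOT G0=NOT 0=1 G2=G1&G0=1&0=0 -> 010

010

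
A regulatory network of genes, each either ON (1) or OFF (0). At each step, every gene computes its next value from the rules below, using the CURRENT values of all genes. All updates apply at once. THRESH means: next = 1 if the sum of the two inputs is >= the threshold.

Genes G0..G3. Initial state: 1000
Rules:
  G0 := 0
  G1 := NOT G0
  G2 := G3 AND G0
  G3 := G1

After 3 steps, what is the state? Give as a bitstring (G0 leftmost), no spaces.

Step 1: G0=0(const) G1=NOT G0=NOT 1=0 G2=G3&G0=0&1=0 G3=G1=0 -> 0000
Step 2: G0=0(const) G1=NOT G0=NOT 0=1 G2=G3&G0=0&0=0 G3=G1=0 -> 0100
Step 3: G0=0(const) G1=NOT G0=NOT 0=1 G2=G3&G0=0&0=0 G3=G1=1 -> 0101

0101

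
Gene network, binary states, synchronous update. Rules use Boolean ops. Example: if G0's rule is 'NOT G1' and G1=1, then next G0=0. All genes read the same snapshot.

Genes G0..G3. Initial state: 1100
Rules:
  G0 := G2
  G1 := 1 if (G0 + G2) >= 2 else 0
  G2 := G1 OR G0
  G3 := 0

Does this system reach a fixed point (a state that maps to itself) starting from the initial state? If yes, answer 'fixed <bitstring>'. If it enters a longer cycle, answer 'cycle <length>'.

Step 0: 1100
Step 1: G0=G2=0 G1=(1+0>=2)=0 G2=G1|G0=1|1=1 G3=0(const) -> 0010
Step 2: G0=G2=1 G1=(0+1>=2)=0 G2=G1|G0=0|0=0 G3=0(const) -> 1000
Step 3: G0=G2=0 G1=(1+0>=2)=0 G2=G1|G0=0|1=1 G3=0(const) -> 0010
Cycle of length 2 starting at step 1 -> no fixed point

Answer: cycle 2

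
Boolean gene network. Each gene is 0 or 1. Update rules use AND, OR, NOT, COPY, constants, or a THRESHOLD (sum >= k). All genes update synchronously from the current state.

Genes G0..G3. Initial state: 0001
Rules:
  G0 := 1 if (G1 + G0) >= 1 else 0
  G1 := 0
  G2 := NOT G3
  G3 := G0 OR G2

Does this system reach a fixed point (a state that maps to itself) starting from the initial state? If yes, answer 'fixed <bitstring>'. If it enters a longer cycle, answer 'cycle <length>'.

Step 0: 0001
Step 1: G0=(0+0>=1)=0 G1=0(const) G2=NOT G3=NOT 1=0 G3=G0|G2=0|0=0 -> 0000
Step 2: G0=(0+0>=1)=0 G1=0(const) G2=NOT G3=NOT 0=1 G3=G0|G2=0|0=0 -> 0010
Step 3: G0=(0+0>=1)=0 G1=0(const) G2=NOT G3=NOT 0=1 G3=G0|G2=0|1=1 -> 0011
Step 4: G0=(0+0>=1)=0 G1=0(const) G2=NOT G3=NOT 1=0 G3=G0|G2=0|1=1 -> 0001
Cycle of length 4 starting at step 0 -> no fixed point

Answer: cycle 4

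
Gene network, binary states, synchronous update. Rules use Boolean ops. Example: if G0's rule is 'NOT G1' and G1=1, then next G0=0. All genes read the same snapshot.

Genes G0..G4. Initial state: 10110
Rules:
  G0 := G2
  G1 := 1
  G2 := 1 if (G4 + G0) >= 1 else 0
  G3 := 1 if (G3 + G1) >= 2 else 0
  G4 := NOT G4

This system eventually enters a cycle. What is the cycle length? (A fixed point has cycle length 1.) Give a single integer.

Answer: 2

Derivation:
Step 0: 10110
Step 1: G0=G2=1 G1=1(const) G2=(0+1>=1)=1 G3=(1+0>=2)=0 G4=NOT G4=NOT 0=1 -> 11101
Step 2: G0=G2=1 G1=1(const) G2=(1+1>=1)=1 G3=(0+1>=2)=0 G4=NOT G4=NOT 1=0 -> 11100
Step 3: G0=G2=1 G1=1(const) G2=(0+1>=1)=1 G3=(0+1>=2)=0 G4=NOT G4=NOT 0=1 -> 11101
State from step 3 equals state from step 1 -> cycle length 2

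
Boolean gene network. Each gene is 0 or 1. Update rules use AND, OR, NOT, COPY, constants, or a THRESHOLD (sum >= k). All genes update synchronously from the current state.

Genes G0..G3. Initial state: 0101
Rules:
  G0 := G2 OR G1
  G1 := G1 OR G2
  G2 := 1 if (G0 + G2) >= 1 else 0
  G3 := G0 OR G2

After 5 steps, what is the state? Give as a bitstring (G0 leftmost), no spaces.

Step 1: G0=G2|G1=0|1=1 G1=G1|G2=1|0=1 G2=(0+0>=1)=0 G3=G0|G2=0|0=0 -> 1100
Step 2: G0=G2|G1=0|1=1 G1=G1|G2=1|0=1 G2=(1+0>=1)=1 G3=G0|G2=1|0=1 -> 1111
Step 3: G0=G2|G1=1|1=1 G1=G1|G2=1|1=1 G2=(1+1>=1)=1 G3=G0|G2=1|1=1 -> 1111
Step 4: G0=G2|G1=1|1=1 G1=G1|G2=1|1=1 G2=(1+1>=1)=1 G3=G0|G2=1|1=1 -> 1111
Step 5: G0=G2|G1=1|1=1 G1=G1|G2=1|1=1 G2=(1+1>=1)=1 G3=G0|G2=1|1=1 -> 1111

1111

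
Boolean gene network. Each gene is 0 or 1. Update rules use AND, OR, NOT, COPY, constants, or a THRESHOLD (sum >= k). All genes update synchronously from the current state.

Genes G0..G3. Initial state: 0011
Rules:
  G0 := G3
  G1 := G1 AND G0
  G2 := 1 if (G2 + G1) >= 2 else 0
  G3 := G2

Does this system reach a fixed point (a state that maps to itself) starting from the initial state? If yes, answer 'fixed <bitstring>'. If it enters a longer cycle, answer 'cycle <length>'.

Step 0: 0011
Step 1: G0=G3=1 G1=G1&G0=0&0=0 G2=(1+0>=2)=0 G3=G2=1 -> 1001
Step 2: G0=G3=1 G1=G1&G0=0&1=0 G2=(0+0>=2)=0 G3=G2=0 -> 1000
Step 3: G0=G3=0 G1=G1&G0=0&1=0 G2=(0+0>=2)=0 G3=G2=0 -> 0000
Step 4: G0=G3=0 G1=G1&G0=0&0=0 G2=(0+0>=2)=0 G3=G2=0 -> 0000
Fixed point reached at step 3: 0000

Answer: fixed 0000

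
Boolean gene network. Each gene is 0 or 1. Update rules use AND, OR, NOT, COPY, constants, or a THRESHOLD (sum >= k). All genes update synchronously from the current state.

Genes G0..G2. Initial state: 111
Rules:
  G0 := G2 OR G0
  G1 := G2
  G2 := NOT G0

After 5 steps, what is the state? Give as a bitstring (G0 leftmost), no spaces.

Step 1: G0=G2|G0=1|1=1 G1=G2=1 G2=NOT G0=NOT 1=0 -> 110
Step 2: G0=G2|G0=0|1=1 G1=G2=0 G2=NOT G0=NOT 1=0 -> 100
Step 3: G0=G2|G0=0|1=1 G1=G2=0 G2=NOT G0=NOT 1=0 -> 100
Step 4: G0=G2|G0=0|1=1 G1=G2=0 G2=NOT G0=NOT 1=0 -> 100
Step 5: G0=G2|G0=0|1=1 G1=G2=0 G2=NOT G0=NOT 1=0 -> 100

100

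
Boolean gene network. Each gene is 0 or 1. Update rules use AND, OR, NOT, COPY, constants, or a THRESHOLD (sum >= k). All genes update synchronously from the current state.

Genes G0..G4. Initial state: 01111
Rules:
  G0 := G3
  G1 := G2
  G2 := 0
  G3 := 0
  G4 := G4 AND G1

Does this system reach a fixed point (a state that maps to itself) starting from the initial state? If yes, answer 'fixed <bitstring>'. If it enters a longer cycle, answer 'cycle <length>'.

Answer: fixed 00000

Derivation:
Step 0: 01111
Step 1: G0=G3=1 G1=G2=1 G2=0(const) G3=0(const) G4=G4&G1=1&1=1 -> 11001
Step 2: G0=G3=0 G1=G2=0 G2=0(const) G3=0(const) G4=G4&G1=1&1=1 -> 00001
Step 3: G0=G3=0 G1=G2=0 G2=0(const) G3=0(const) G4=G4&G1=1&0=0 -> 00000
Step 4: G0=G3=0 G1=G2=0 G2=0(const) G3=0(const) G4=G4&G1=0&0=0 -> 00000
Fixed point reached at step 3: 00000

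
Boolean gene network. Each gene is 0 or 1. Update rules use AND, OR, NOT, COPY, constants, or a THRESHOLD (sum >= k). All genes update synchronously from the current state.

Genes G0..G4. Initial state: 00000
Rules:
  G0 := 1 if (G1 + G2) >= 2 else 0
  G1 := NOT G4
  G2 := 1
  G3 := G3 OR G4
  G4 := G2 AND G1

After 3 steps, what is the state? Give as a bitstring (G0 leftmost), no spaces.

Step 1: G0=(0+0>=2)=0 G1=NOT G4=NOT 0=1 G2=1(const) G3=G3|G4=0|0=0 G4=G2&G1=0&0=0 -> 01100
Step 2: G0=(1+1>=2)=1 G1=NOT G4=NOT 0=1 G2=1(const) G3=G3|G4=0|0=0 G4=G2&G1=1&1=1 -> 11101
Step 3: G0=(1+1>=2)=1 G1=NOT G4=NOT 1=0 G2=1(const) G3=G3|G4=0|1=1 G4=G2&G1=1&1=1 -> 10111

10111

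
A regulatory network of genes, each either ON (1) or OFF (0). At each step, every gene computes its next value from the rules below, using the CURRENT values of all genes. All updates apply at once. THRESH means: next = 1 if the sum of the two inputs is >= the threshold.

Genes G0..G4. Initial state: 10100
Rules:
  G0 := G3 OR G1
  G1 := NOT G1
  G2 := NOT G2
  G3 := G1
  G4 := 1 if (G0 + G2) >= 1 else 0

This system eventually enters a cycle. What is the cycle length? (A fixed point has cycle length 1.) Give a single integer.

Step 0: 10100
Step 1: G0=G3|G1=0|0=0 G1=NOT G1=NOT 0=1 G2=NOT G2=NOT 1=0 G3=G1=0 G4=(1+1>=1)=1 -> 01001
Step 2: G0=G3|G1=0|1=1 G1=NOT G1=NOT 1=0 G2=NOT G2=NOT 0=1 G3=G1=1 G4=(0+0>=1)=0 -> 10110
Step 3: G0=G3|G1=1|0=1 G1=NOT G1=NOT 0=1 G2=NOT G2=NOT 1=0 G3=G1=0 G4=(1+1>=1)=1 -> 11001
Step 4: G0=G3|G1=0|1=1 G1=NOT G1=NOT 1=0 G2=NOT G2=NOT 0=1 G3=G1=1 G4=(1+0>=1)=1 -> 10111
Step 5: G0=G3|G1=1|0=1 G1=NOT G1=NOT 0=1 G2=NOT G2=NOT 1=0 G3=G1=0 G4=(1+1>=1)=1 -> 11001
State from step 5 equals state from step 3 -> cycle length 2

Answer: 2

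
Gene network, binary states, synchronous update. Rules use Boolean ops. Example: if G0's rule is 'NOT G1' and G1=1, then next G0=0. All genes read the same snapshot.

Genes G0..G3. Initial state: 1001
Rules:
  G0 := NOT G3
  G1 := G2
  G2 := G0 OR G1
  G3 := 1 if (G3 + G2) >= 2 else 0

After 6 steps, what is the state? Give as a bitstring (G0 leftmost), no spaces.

Step 1: G0=NOT G3=NOT 1=0 G1=G2=0 G2=G0|G1=1|0=1 G3=(1+0>=2)=0 -> 0010
Step 2: G0=NOT G3=NOT 0=1 G1=G2=1 G2=G0|G1=0|0=0 G3=(0+1>=2)=0 -> 1100
Step 3: G0=NOT G3=NOT 0=1 G1=G2=0 G2=G0|G1=1|1=1 G3=(0+0>=2)=0 -> 1010
Step 4: G0=NOT G3=NOT 0=1 G1=G2=1 G2=G0|G1=1|0=1 G3=(0+1>=2)=0 -> 1110
Step 5: G0=NOT G3=NOT 0=1 G1=G2=1 G2=G0|G1=1|1=1 G3=(0+1>=2)=0 -> 1110
Step 6: G0=NOT G3=NOT 0=1 G1=G2=1 G2=G0|G1=1|1=1 G3=(0+1>=2)=0 -> 1110

1110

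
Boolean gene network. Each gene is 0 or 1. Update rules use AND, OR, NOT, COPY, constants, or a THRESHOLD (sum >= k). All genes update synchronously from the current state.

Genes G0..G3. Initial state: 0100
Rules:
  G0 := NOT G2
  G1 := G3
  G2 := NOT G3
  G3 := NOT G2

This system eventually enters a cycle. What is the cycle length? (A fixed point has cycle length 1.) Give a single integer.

Answer: 2

Derivation:
Step 0: 0100
Step 1: G0=NOT G2=NOT 0=1 G1=G3=0 G2=NOT G3=NOT 0=1 G3=NOT G2=NOT 0=1 -> 1011
Step 2: G0=NOT G2=NOT 1=0 G1=G3=1 G2=NOT G3=NOT 1=0 G3=NOT G2=NOT 1=0 -> 0100
State from step 2 equals state from step 0 -> cycle length 2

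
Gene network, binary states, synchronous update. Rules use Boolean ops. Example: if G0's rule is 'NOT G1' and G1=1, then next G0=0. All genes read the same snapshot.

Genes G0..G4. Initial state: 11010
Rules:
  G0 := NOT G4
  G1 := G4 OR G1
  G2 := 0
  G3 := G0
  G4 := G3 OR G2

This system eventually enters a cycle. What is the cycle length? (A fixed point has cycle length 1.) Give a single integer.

Answer: 6

Derivation:
Step 0: 11010
Step 1: G0=NOT G4=NOT 0=1 G1=G4|G1=0|1=1 G2=0(const) G3=G0=1 G4=G3|G2=1|0=1 -> 11011
Step 2: G0=NOT G4=NOT 1=0 G1=G4|G1=1|1=1 G2=0(const) G3=G0=1 G4=G3|G2=1|0=1 -> 01011
Step 3: G0=NOT G4=NOT 1=0 G1=G4|G1=1|1=1 G2=0(const) G3=G0=0 G4=G3|G2=1|0=1 -> 01001
Step 4: G0=NOT G4=NOT 1=0 G1=G4|G1=1|1=1 G2=0(const) G3=G0=0 G4=G3|G2=0|0=0 -> 01000
Step 5: G0=NOT G4=NOT 0=1 G1=G4|G1=0|1=1 G2=0(const) G3=G0=0 G4=G3|G2=0|0=0 -> 11000
Step 6: G0=NOT G4=NOT 0=1 G1=G4|G1=0|1=1 G2=0(const) G3=G0=1 G4=G3|G2=0|0=0 -> 11010
State from step 6 equals state from step 0 -> cycle length 6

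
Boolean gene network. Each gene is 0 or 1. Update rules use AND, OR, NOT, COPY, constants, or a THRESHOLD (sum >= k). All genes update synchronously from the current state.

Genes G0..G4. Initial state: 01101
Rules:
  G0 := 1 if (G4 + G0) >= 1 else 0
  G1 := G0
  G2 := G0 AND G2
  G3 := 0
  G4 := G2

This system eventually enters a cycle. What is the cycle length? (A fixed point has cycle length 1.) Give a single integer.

Answer: 1

Derivation:
Step 0: 01101
Step 1: G0=(1+0>=1)=1 G1=G0=0 G2=G0&G2=0&1=0 G3=0(const) G4=G2=1 -> 10001
Step 2: G0=(1+1>=1)=1 G1=G0=1 G2=G0&G2=1&0=0 G3=0(const) G4=G2=0 -> 11000
Step 3: G0=(0+1>=1)=1 G1=G0=1 G2=G0&G2=1&0=0 G3=0(const) G4=G2=0 -> 11000
State from step 3 equals state from step 2 -> cycle length 1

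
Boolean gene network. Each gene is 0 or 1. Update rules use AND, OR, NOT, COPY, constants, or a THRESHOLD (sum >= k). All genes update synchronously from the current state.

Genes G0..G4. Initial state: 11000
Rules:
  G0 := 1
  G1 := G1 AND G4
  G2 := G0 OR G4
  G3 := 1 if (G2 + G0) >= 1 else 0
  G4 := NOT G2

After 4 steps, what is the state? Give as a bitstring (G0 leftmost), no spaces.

Step 1: G0=1(const) G1=G1&G4=1&0=0 G2=G0|G4=1|0=1 G3=(0+1>=1)=1 G4=NOT G2=NOT 0=1 -> 10111
Step 2: G0=1(const) G1=G1&G4=0&1=0 G2=G0|G4=1|1=1 G3=(1+1>=1)=1 G4=NOT G2=NOT 1=0 -> 10110
Step 3: G0=1(const) G1=G1&G4=0&0=0 G2=G0|G4=1|0=1 G3=(1+1>=1)=1 G4=NOT G2=NOT 1=0 -> 10110
Step 4: G0=1(const) G1=G1&G4=0&0=0 G2=G0|G4=1|0=1 G3=(1+1>=1)=1 G4=NOT G2=NOT 1=0 -> 10110

10110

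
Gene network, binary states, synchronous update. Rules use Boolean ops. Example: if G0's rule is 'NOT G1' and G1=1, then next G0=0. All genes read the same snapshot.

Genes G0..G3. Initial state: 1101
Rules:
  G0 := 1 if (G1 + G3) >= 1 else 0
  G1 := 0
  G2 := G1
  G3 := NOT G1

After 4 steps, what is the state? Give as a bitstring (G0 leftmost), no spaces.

Step 1: G0=(1+1>=1)=1 G1=0(const) G2=G1=1 G3=NOT G1=NOT 1=0 -> 1010
Step 2: G0=(0+0>=1)=0 G1=0(const) G2=G1=0 G3=NOT G1=NOT 0=1 -> 0001
Step 3: G0=(0+1>=1)=1 G1=0(const) G2=G1=0 G3=NOT G1=NOT 0=1 -> 1001
Step 4: G0=(0+1>=1)=1 G1=0(const) G2=G1=0 G3=NOT G1=NOT 0=1 -> 1001

1001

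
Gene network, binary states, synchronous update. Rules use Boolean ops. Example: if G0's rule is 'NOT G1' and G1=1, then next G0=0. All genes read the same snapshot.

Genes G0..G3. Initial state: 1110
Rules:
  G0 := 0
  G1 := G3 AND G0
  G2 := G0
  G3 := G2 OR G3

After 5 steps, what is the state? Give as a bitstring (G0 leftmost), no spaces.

Step 1: G0=0(const) G1=G3&G0=0&1=0 G2=G0=1 G3=G2|G3=1|0=1 -> 0011
Step 2: G0=0(const) G1=G3&G0=1&0=0 G2=G0=0 G3=G2|G3=1|1=1 -> 0001
Step 3: G0=0(const) G1=G3&G0=1&0=0 G2=G0=0 G3=G2|G3=0|1=1 -> 0001
Step 4: G0=0(const) G1=G3&G0=1&0=0 G2=G0=0 G3=G2|G3=0|1=1 -> 0001
Step 5: G0=0(const) G1=G3&G0=1&0=0 G2=G0=0 G3=G2|G3=0|1=1 -> 0001

0001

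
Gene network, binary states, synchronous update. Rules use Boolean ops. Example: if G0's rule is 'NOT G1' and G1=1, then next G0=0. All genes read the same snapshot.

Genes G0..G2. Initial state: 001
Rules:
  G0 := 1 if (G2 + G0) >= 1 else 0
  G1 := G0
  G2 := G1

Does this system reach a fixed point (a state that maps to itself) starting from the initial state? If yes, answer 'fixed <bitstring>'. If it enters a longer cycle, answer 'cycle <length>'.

Answer: fixed 111

Derivation:
Step 0: 001
Step 1: G0=(1+0>=1)=1 G1=G0=0 G2=G1=0 -> 100
Step 2: G0=(0+1>=1)=1 G1=G0=1 G2=G1=0 -> 110
Step 3: G0=(0+1>=1)=1 G1=G0=1 G2=G1=1 -> 111
Step 4: G0=(1+1>=1)=1 G1=G0=1 G2=G1=1 -> 111
Fixed point reached at step 3: 111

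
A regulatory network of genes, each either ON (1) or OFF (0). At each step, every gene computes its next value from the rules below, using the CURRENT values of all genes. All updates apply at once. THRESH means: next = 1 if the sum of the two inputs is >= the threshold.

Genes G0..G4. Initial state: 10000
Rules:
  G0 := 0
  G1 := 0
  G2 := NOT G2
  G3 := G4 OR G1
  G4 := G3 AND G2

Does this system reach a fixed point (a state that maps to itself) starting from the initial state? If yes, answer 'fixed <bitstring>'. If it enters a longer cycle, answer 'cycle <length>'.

Step 0: 10000
Step 1: G0=0(const) G1=0(const) G2=NOT G2=NOT 0=1 G3=G4|G1=0|0=0 G4=G3&G2=0&0=0 -> 00100
Step 2: G0=0(const) G1=0(const) G2=NOT G2=NOT 1=0 G3=G4|G1=0|0=0 G4=G3&G2=0&1=0 -> 00000
Step 3: G0=0(const) G1=0(const) G2=NOT G2=NOT 0=1 G3=G4|G1=0|0=0 G4=G3&G2=0&0=0 -> 00100
Cycle of length 2 starting at step 1 -> no fixed point

Answer: cycle 2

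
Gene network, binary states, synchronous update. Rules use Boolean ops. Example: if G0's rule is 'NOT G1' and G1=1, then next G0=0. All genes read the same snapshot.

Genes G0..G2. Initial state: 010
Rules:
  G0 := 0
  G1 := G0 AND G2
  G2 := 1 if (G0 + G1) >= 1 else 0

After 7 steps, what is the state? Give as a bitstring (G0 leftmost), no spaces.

Step 1: G0=0(const) G1=G0&G2=0&0=0 G2=(0+1>=1)=1 -> 001
Step 2: G0=0(const) G1=G0&G2=0&1=0 G2=(0+0>=1)=0 -> 000
Step 3: G0=0(const) G1=G0&G2=0&0=0 G2=(0+0>=1)=0 -> 000
Step 4: G0=0(const) G1=G0&G2=0&0=0 G2=(0+0>=1)=0 -> 000
Step 5: G0=0(const) G1=G0&G2=0&0=0 G2=(0+0>=1)=0 -> 000
Step 6: G0=0(const) G1=G0&G2=0&0=0 G2=(0+0>=1)=0 -> 000
Step 7: G0=0(const) G1=G0&G2=0&0=0 G2=(0+0>=1)=0 -> 000

000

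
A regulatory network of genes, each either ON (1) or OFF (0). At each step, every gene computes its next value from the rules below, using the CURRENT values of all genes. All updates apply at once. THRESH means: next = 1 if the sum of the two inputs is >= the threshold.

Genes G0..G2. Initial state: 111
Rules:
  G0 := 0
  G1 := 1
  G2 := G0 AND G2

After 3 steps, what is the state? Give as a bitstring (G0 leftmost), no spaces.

Step 1: G0=0(const) G1=1(const) G2=G0&G2=1&1=1 -> 011
Step 2: G0=0(const) G1=1(const) G2=G0&G2=0&1=0 -> 010
Step 3: G0=0(const) G1=1(const) G2=G0&G2=0&0=0 -> 010

010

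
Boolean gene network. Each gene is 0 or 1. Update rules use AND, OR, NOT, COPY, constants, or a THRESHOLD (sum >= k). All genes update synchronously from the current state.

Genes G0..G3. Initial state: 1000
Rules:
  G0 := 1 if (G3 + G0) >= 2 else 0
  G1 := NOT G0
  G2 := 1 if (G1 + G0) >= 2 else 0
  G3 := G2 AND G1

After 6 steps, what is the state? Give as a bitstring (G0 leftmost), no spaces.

Step 1: G0=(0+1>=2)=0 G1=NOT G0=NOT 1=0 G2=(0+1>=2)=0 G3=G2&G1=0&0=0 -> 0000
Step 2: G0=(0+0>=2)=0 G1=NOT G0=NOT 0=1 G2=(0+0>=2)=0 G3=G2&G1=0&0=0 -> 0100
Step 3: G0=(0+0>=2)=0 G1=NOT G0=NOT 0=1 G2=(1+0>=2)=0 G3=G2&G1=0&1=0 -> 0100
Step 4: G0=(0+0>=2)=0 G1=NOT G0=NOT 0=1 G2=(1+0>=2)=0 G3=G2&G1=0&1=0 -> 0100
Step 5: G0=(0+0>=2)=0 G1=NOT G0=NOT 0=1 G2=(1+0>=2)=0 G3=G2&G1=0&1=0 -> 0100
Step 6: G0=(0+0>=2)=0 G1=NOT G0=NOT 0=1 G2=(1+0>=2)=0 G3=G2&G1=0&1=0 -> 0100

0100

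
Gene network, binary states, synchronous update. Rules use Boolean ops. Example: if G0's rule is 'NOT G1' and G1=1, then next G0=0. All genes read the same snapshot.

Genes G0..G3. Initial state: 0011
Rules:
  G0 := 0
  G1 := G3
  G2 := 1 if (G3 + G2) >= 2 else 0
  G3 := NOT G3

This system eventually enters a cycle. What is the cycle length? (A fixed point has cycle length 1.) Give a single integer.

Step 0: 0011
Step 1: G0=0(const) G1=G3=1 G2=(1+1>=2)=1 G3=NOT G3=NOT 1=0 -> 0110
Step 2: G0=0(const) G1=G3=0 G2=(0+1>=2)=0 G3=NOT G3=NOT 0=1 -> 0001
Step 3: G0=0(const) G1=G3=1 G2=(1+0>=2)=0 G3=NOT G3=NOT 1=0 -> 0100
Step 4: G0=0(const) G1=G3=0 G2=(0+0>=2)=0 G3=NOT G3=NOT 0=1 -> 0001
State from step 4 equals state from step 2 -> cycle length 2

Answer: 2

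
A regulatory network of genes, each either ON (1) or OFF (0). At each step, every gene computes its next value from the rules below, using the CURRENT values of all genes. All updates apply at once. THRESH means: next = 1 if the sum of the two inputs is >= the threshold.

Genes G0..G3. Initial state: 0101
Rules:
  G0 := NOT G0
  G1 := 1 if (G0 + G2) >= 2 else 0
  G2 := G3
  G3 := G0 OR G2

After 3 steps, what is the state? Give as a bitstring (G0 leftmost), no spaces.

Step 1: G0=NOT G0=NOT 0=1 G1=(0+0>=2)=0 G2=G3=1 G3=G0|G2=0|0=0 -> 1010
Step 2: G0=NOT G0=NOT 1=0 G1=(1+1>=2)=1 G2=G3=0 G3=G0|G2=1|1=1 -> 0101
Step 3: G0=NOT G0=NOT 0=1 G1=(0+0>=2)=0 G2=G3=1 G3=G0|G2=0|0=0 -> 1010

1010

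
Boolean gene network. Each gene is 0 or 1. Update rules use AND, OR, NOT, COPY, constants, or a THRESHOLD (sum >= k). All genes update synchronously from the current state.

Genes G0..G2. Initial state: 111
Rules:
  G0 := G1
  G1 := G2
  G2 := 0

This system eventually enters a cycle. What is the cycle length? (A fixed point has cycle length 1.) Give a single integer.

Answer: 1

Derivation:
Step 0: 111
Step 1: G0=G1=1 G1=G2=1 G2=0(const) -> 110
Step 2: G0=G1=1 G1=G2=0 G2=0(const) -> 100
Step 3: G0=G1=0 G1=G2=0 G2=0(const) -> 000
Step 4: G0=G1=0 G1=G2=0 G2=0(const) -> 000
State from step 4 equals state from step 3 -> cycle length 1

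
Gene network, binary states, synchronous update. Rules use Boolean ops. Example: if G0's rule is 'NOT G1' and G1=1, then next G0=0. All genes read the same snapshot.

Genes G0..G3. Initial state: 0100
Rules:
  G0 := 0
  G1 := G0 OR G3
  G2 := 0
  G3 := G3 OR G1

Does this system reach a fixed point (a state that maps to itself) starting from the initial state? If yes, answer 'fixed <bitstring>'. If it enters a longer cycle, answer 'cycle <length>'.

Step 0: 0100
Step 1: G0=0(const) G1=G0|G3=0|0=0 G2=0(const) G3=G3|G1=0|1=1 -> 0001
Step 2: G0=0(const) G1=G0|G3=0|1=1 G2=0(const) G3=G3|G1=1|0=1 -> 0101
Step 3: G0=0(const) G1=G0|G3=0|1=1 G2=0(const) G3=G3|G1=1|1=1 -> 0101
Fixed point reached at step 2: 0101

Answer: fixed 0101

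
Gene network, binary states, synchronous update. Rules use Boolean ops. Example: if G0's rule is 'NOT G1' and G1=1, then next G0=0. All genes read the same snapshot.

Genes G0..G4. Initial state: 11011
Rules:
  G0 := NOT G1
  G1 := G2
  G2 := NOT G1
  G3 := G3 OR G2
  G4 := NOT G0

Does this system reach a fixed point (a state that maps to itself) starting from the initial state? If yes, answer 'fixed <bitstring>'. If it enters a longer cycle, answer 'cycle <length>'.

Step 0: 11011
Step 1: G0=NOT G1=NOT 1=0 G1=G2=0 G2=NOT G1=NOT 1=0 G3=G3|G2=1|0=1 G4=NOT G0=NOT 1=0 -> 00010
Step 2: G0=NOT G1=NOT 0=1 G1=G2=0 G2=NOT G1=NOT 0=1 G3=G3|G2=1|0=1 G4=NOT G0=NOT 0=1 -> 10111
Step 3: G0=NOT G1=NOT 0=1 G1=G2=1 G2=NOT G1=NOT 0=1 G3=G3|G2=1|1=1 G4=NOT G0=NOT 1=0 -> 11110
Step 4: G0=NOT G1=NOT 1=0 G1=G2=1 G2=NOT G1=NOT 1=0 G3=G3|G2=1|1=1 G4=NOT G0=NOT 1=0 -> 01010
Step 5: G0=NOT G1=NOT 1=0 G1=G2=0 G2=NOT G1=NOT 1=0 G3=G3|G2=1|0=1 G4=NOT G0=NOT 0=1 -> 00011
Step 6: G0=NOT G1=NOT 0=1 G1=G2=0 G2=NOT G1=NOT 0=1 G3=G3|G2=1|0=1 G4=NOT G0=NOT 0=1 -> 10111
Cycle of length 4 starting at step 2 -> no fixed point

Answer: cycle 4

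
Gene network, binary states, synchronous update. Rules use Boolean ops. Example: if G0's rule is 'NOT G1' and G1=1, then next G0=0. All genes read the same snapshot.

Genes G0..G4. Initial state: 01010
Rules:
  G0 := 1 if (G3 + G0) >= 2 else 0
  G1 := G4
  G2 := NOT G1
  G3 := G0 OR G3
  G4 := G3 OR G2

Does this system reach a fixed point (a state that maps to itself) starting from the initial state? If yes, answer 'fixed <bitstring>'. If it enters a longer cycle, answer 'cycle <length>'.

Step 0: 01010
Step 1: G0=(1+0>=2)=0 G1=G4=0 G2=NOT G1=NOT 1=0 G3=G0|G3=0|1=1 G4=G3|G2=1|0=1 -> 00011
Step 2: G0=(1+0>=2)=0 G1=G4=1 G2=NOT G1=NOT 0=1 G3=G0|G3=0|1=1 G4=G3|G2=1|0=1 -> 01111
Step 3: G0=(1+0>=2)=0 G1=G4=1 G2=NOT G1=NOT 1=0 G3=G0|G3=0|1=1 G4=G3|G2=1|1=1 -> 01011
Step 4: G0=(1+0>=2)=0 G1=G4=1 G2=NOT G1=NOT 1=0 G3=G0|G3=0|1=1 G4=G3|G2=1|0=1 -> 01011
Fixed point reached at step 3: 01011

Answer: fixed 01011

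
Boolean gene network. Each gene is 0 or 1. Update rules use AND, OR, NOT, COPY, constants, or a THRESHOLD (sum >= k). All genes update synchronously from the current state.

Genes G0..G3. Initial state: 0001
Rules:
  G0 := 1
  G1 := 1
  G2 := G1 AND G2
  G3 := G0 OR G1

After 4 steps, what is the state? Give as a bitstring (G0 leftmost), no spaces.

Step 1: G0=1(const) G1=1(const) G2=G1&G2=0&0=0 G3=G0|G1=0|0=0 -> 1100
Step 2: G0=1(const) G1=1(const) G2=G1&G2=1&0=0 G3=G0|G1=1|1=1 -> 1101
Step 3: G0=1(const) G1=1(const) G2=G1&G2=1&0=0 G3=G0|G1=1|1=1 -> 1101
Step 4: G0=1(const) G1=1(const) G2=G1&G2=1&0=0 G3=G0|G1=1|1=1 -> 1101

1101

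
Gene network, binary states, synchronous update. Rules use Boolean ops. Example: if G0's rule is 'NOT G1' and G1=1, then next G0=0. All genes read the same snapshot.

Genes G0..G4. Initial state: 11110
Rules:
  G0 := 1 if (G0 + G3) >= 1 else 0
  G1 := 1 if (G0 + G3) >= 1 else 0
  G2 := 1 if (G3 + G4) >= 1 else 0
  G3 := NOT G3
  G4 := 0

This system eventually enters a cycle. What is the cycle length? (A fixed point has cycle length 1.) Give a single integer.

Answer: 2

Derivation:
Step 0: 11110
Step 1: G0=(1+1>=1)=1 G1=(1+1>=1)=1 G2=(1+0>=1)=1 G3=NOT G3=NOT 1=0 G4=0(const) -> 11100
Step 2: G0=(1+0>=1)=1 G1=(1+0>=1)=1 G2=(0+0>=1)=0 G3=NOT G3=NOT 0=1 G4=0(const) -> 11010
Step 3: G0=(1+1>=1)=1 G1=(1+1>=1)=1 G2=(1+0>=1)=1 G3=NOT G3=NOT 1=0 G4=0(const) -> 11100
State from step 3 equals state from step 1 -> cycle length 2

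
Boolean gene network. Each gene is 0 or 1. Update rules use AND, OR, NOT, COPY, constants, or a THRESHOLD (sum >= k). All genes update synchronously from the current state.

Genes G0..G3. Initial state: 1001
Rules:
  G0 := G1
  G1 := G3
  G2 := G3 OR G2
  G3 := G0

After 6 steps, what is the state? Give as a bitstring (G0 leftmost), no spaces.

Step 1: G0=G1=0 G1=G3=1 G2=G3|G2=1|0=1 G3=G0=1 -> 0111
Step 2: G0=G1=1 G1=G3=1 G2=G3|G2=1|1=1 G3=G0=0 -> 1110
Step 3: G0=G1=1 G1=G3=0 G2=G3|G2=0|1=1 G3=G0=1 -> 1011
Step 4: G0=G1=0 G1=G3=1 G2=G3|G2=1|1=1 G3=G0=1 -> 0111
Step 5: G0=G1=1 G1=G3=1 G2=G3|G2=1|1=1 G3=G0=0 -> 1110
Step 6: G0=G1=1 G1=G3=0 G2=G3|G2=0|1=1 G3=G0=1 -> 1011

1011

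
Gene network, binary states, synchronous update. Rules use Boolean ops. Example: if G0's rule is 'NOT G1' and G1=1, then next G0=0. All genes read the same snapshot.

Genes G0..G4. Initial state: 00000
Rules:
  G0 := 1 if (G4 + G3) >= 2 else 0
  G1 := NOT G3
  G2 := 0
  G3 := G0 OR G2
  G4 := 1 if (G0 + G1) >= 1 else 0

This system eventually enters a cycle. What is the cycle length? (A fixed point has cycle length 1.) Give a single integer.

Step 0: 00000
Step 1: G0=(0+0>=2)=0 G1=NOT G3=NOT 0=1 G2=0(const) G3=G0|G2=0|0=0 G4=(0+0>=1)=0 -> 01000
Step 2: G0=(0+0>=2)=0 G1=NOT G3=NOT 0=1 G2=0(const) G3=G0|G2=0|0=0 G4=(0+1>=1)=1 -> 01001
Step 3: G0=(1+0>=2)=0 G1=NOT G3=NOT 0=1 G2=0(const) G3=G0|G2=0|0=0 G4=(0+1>=1)=1 -> 01001
State from step 3 equals state from step 2 -> cycle length 1

Answer: 1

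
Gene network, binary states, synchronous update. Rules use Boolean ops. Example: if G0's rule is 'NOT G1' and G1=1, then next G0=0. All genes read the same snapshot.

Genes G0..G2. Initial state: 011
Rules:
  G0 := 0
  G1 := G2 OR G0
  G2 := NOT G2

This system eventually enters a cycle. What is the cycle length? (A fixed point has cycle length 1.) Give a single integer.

Step 0: 011
Step 1: G0=0(const) G1=G2|G0=1|0=1 G2=NOT G2=NOT 1=0 -> 010
Step 2: G0=0(const) G1=G2|G0=0|0=0 G2=NOT G2=NOT 0=1 -> 001
Step 3: G0=0(const) G1=G2|G0=1|0=1 G2=NOT G2=NOT 1=0 -> 010
State from step 3 equals state from step 1 -> cycle length 2

Answer: 2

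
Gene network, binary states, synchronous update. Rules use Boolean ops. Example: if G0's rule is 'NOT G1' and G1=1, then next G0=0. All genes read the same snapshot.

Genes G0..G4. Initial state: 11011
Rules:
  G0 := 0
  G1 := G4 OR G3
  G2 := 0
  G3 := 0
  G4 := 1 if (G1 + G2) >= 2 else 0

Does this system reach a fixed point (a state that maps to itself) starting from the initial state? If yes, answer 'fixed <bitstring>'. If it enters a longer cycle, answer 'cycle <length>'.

Answer: fixed 00000

Derivation:
Step 0: 11011
Step 1: G0=0(const) G1=G4|G3=1|1=1 G2=0(const) G3=0(const) G4=(1+0>=2)=0 -> 01000
Step 2: G0=0(const) G1=G4|G3=0|0=0 G2=0(const) G3=0(const) G4=(1+0>=2)=0 -> 00000
Step 3: G0=0(const) G1=G4|G3=0|0=0 G2=0(const) G3=0(const) G4=(0+0>=2)=0 -> 00000
Fixed point reached at step 2: 00000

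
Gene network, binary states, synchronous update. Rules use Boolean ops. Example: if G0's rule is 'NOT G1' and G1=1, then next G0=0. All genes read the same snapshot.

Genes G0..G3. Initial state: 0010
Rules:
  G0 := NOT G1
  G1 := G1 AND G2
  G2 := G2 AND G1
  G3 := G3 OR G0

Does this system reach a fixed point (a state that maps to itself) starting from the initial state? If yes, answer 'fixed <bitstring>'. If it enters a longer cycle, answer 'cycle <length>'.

Answer: fixed 1001

Derivation:
Step 0: 0010
Step 1: G0=NOT G1=NOT 0=1 G1=G1&G2=0&1=0 G2=G2&G1=1&0=0 G3=G3|G0=0|0=0 -> 1000
Step 2: G0=NOT G1=NOT 0=1 G1=G1&G2=0&0=0 G2=G2&G1=0&0=0 G3=G3|G0=0|1=1 -> 1001
Step 3: G0=NOT G1=NOT 0=1 G1=G1&G2=0&0=0 G2=G2&G1=0&0=0 G3=G3|G0=1|1=1 -> 1001
Fixed point reached at step 2: 1001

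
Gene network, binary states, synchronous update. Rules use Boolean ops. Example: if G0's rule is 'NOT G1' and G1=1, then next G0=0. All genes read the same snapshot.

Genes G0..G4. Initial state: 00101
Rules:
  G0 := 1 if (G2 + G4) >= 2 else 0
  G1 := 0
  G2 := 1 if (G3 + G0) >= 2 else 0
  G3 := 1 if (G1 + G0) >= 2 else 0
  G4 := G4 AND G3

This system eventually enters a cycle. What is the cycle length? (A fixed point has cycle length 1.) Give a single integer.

Answer: 1

Derivation:
Step 0: 00101
Step 1: G0=(1+1>=2)=1 G1=0(const) G2=(0+0>=2)=0 G3=(0+0>=2)=0 G4=G4&G3=1&0=0 -> 10000
Step 2: G0=(0+0>=2)=0 G1=0(const) G2=(0+1>=2)=0 G3=(0+1>=2)=0 G4=G4&G3=0&0=0 -> 00000
Step 3: G0=(0+0>=2)=0 G1=0(const) G2=(0+0>=2)=0 G3=(0+0>=2)=0 G4=G4&G3=0&0=0 -> 00000
State from step 3 equals state from step 2 -> cycle length 1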